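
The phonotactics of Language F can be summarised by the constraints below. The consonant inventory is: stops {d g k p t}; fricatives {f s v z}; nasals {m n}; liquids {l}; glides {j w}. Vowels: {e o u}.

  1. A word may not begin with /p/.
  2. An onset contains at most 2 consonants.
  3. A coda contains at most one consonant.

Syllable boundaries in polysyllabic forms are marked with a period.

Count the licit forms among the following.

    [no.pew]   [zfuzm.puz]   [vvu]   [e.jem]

3

[no.pew] — σ1 onset /n/, coda /∅/ ok; σ2 onset /p/, coda /w/ ok → licit
[zfuzm.puz] — violates constraint 3: syllable 1 coda /zm/ has 2 consonants (> 1) → illicit
[vvu] — σ1 onset /vv/ (2C), coda /∅/ ok → licit
[e.jem] — σ1 onset /∅/, coda /∅/ ok; σ2 onset /j/, coda /m/ ok → licit
Licit: [no.pew], [vvu], [e.jem] → 3.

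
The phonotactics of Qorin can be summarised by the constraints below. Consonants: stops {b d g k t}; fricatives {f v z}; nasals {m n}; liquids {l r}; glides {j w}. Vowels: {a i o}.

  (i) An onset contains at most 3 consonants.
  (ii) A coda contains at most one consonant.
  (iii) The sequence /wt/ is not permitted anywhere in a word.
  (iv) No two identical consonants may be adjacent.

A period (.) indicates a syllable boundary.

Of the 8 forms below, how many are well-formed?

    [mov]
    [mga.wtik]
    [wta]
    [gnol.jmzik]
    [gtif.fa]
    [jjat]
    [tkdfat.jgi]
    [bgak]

[mov] — σ1 onset /m/, coda /v/ ok → well-formed
[mga.wtik] — violates constraint (iii): contains banned sequence /wt/ → ill-formed
[wta] — violates constraint (iii): contains banned sequence /wt/ → ill-formed
[gnol.jmzik] — σ1 onset /gn/ (2C), coda /l/ ok; σ2 onset /jmz/ (3C), coda /k/ ok → well-formed
[gtif.fa] — violates constraint (iv): adjacent identical consonants /ff/ → ill-formed
[jjat] — violates constraint (iv): adjacent identical consonants /jj/ → ill-formed
[tkdfat.jgi] — violates constraint (i): syllable 1 onset /tkdf/ has 4 consonants (> 3) → ill-formed
[bgak] — σ1 onset /bg/ (2C), coda /k/ ok → well-formed
Well-formed: [mov], [gnol.jmzik], [bgak] → 3.

3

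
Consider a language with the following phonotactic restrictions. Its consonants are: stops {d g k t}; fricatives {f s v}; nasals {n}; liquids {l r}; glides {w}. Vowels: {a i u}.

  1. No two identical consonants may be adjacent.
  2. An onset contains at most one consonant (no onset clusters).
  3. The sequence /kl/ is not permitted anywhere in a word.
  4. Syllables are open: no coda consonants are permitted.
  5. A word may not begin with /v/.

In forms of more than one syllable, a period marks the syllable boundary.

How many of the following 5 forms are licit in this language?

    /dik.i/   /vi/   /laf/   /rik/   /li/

/dik.i/ — violates constraint 4: syllable 1 coda /k/ has 1 consonant (> 0) → illicit
/vi/ — violates constraint 5: word begins with /v/ → illicit
/laf/ — violates constraint 4: syllable 1 coda /f/ has 1 consonant (> 0) → illicit
/rik/ — violates constraint 4: syllable 1 coda /k/ has 1 consonant (> 0) → illicit
/li/ — σ1 onset /l/, coda /∅/ ok → licit
Licit: /li/ → 1.

1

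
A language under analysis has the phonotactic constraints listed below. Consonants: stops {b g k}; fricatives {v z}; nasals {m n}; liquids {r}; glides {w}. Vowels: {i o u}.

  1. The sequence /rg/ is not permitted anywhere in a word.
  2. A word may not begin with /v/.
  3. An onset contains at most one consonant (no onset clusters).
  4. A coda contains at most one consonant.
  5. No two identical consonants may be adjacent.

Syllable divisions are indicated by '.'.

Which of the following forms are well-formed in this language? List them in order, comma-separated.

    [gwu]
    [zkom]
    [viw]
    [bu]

[bu]

[gwu] — violates constraint 3: syllable 1 onset /gw/ has 2 consonants (> 1) → ill-formed
[zkom] — violates constraint 3: syllable 1 onset /zk/ has 2 consonants (> 1) → ill-formed
[viw] — violates constraint 2: word begins with /v/ → ill-formed
[bu] — σ1 onset /b/, coda /∅/ ok → well-formed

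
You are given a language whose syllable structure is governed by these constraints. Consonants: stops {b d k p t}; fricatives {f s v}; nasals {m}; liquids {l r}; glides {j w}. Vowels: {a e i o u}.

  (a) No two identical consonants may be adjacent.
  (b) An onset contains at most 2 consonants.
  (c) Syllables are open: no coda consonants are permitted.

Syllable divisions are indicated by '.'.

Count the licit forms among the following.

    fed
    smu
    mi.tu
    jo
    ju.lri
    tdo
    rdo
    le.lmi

fed — violates constraint (c): syllable 1 coda /d/ has 1 consonant (> 0) → illicit
smu — σ1 onset /sm/ (2C), coda /∅/ ok → licit
mi.tu — σ1 onset /m/, coda /∅/ ok; σ2 onset /t/, coda /∅/ ok → licit
jo — σ1 onset /j/, coda /∅/ ok → licit
ju.lri — σ1 onset /j/, coda /∅/ ok; σ2 onset /lr/ (2C), coda /∅/ ok → licit
tdo — σ1 onset /td/ (2C), coda /∅/ ok → licit
rdo — σ1 onset /rd/ (2C), coda /∅/ ok → licit
le.lmi — σ1 onset /l/, coda /∅/ ok; σ2 onset /lm/ (2C), coda /∅/ ok → licit
Licit: smu, mi.tu, jo, ju.lri, tdo, rdo, le.lmi → 7.

7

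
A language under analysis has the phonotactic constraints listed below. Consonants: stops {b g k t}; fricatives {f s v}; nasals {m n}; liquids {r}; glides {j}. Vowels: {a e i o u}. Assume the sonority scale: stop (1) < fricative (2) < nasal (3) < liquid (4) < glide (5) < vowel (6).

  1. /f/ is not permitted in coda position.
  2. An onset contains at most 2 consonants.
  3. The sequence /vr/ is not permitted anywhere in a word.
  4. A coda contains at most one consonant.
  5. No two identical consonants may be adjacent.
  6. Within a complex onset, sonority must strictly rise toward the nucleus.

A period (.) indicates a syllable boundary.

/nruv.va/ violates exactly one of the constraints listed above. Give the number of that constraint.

/nruv.va/: adjacent identical consonants /vv/.
This is a violation of constraint 5: "No two identical consonants may be adjacent."
The remaining constraints (1, 2, 3, 4, 6) are satisfied.

5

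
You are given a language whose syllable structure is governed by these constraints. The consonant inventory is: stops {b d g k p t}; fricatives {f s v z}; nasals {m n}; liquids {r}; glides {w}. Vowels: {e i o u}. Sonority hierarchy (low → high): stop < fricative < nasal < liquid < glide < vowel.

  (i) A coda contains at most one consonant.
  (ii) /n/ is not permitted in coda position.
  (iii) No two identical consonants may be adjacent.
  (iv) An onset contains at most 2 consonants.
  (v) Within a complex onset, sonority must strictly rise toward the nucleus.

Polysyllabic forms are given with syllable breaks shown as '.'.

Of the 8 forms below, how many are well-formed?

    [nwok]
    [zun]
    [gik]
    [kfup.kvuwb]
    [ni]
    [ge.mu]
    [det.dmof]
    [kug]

6

[nwok] — σ1 onset /nw/ (3→5 rises), coda /k/ ok → well-formed
[zun] — violates constraint (ii): syllable 1 coda contains /n/ → ill-formed
[gik] — σ1 onset /g/, coda /k/ ok → well-formed
[kfup.kvuwb] — violates constraint (i): syllable 2 coda /wb/ has 2 consonants (> 1) → ill-formed
[ni] — σ1 onset /n/, coda /∅/ ok → well-formed
[ge.mu] — σ1 onset /g/, coda /∅/ ok; σ2 onset /m/, coda /∅/ ok → well-formed
[det.dmof] — σ1 onset /d/, coda /t/ ok; σ2 onset /dm/ (1→3 rises), coda /f/ ok → well-formed
[kug] — σ1 onset /k/, coda /g/ ok → well-formed
Well-formed: [nwok], [gik], [ni], [ge.mu], [det.dmof], [kug] → 6.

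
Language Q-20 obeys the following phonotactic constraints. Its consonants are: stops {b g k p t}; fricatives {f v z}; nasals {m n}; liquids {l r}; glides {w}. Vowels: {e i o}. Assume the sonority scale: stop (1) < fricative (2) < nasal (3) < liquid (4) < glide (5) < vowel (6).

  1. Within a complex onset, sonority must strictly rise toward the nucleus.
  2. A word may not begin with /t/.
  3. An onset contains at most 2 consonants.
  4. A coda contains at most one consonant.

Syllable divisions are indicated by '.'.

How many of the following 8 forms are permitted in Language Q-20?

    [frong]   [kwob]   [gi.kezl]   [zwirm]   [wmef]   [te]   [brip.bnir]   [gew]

3

[frong] — violates constraint 4: syllable 1 coda /ng/ has 2 consonants (> 1) → not permitted
[kwob] — σ1 onset /kw/ (1→5 rises), coda /b/ ok → permitted
[gi.kezl] — violates constraint 4: syllable 2 coda /zl/ has 2 consonants (> 1) → not permitted
[zwirm] — violates constraint 4: syllable 1 coda /rm/ has 2 consonants (> 1) → not permitted
[wmef] — violates constraint 1: syllable 1 onset /wm/: /w/ (glide, 5) → /m/ (nasal, 3) does not rise → not permitted
[te] — violates constraint 2: word begins with /t/ → not permitted
[brip.bnir] — σ1 onset /br/ (1→4 rises), coda /p/ ok; σ2 onset /bn/ (1→3 rises), coda /r/ ok → permitted
[gew] — σ1 onset /g/, coda /w/ ok → permitted
Permitted: [kwob], [brip.bnir], [gew] → 3.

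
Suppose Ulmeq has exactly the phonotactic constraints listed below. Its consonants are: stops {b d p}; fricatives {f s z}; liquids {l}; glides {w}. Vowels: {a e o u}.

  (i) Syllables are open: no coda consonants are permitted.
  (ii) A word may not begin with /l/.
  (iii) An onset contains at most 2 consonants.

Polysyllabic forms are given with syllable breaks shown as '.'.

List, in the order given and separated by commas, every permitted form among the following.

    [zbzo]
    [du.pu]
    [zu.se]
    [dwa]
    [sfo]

[zbzo] — violates constraint (iii): syllable 1 onset /zbz/ has 3 consonants (> 2) → not permitted
[du.pu] — σ1 onset /d/, coda /∅/ ok; σ2 onset /p/, coda /∅/ ok → permitted
[zu.se] — σ1 onset /z/, coda /∅/ ok; σ2 onset /s/, coda /∅/ ok → permitted
[dwa] — σ1 onset /dw/ (2C), coda /∅/ ok → permitted
[sfo] — σ1 onset /sf/ (2C), coda /∅/ ok → permitted

[du.pu], [zu.se], [dwa], [sfo]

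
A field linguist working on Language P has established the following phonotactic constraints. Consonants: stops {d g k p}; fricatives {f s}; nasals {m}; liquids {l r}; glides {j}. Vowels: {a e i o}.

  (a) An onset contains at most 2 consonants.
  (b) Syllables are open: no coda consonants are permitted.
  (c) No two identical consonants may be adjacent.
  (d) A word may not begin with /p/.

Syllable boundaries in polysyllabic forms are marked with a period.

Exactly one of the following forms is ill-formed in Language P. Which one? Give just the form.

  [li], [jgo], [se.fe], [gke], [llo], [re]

[llo]

[li] — σ1 onset /l/, coda /∅/ ok → well-formed
[jgo] — σ1 onset /jg/ (2C), coda /∅/ ok → well-formed
[se.fe] — σ1 onset /s/, coda /∅/ ok; σ2 onset /f/, coda /∅/ ok → well-formed
[gke] — σ1 onset /gk/ (2C), coda /∅/ ok → well-formed
[llo] — violates constraint (c): adjacent identical consonants /ll/ → ill-formed
[re] — σ1 onset /r/, coda /∅/ ok → well-formed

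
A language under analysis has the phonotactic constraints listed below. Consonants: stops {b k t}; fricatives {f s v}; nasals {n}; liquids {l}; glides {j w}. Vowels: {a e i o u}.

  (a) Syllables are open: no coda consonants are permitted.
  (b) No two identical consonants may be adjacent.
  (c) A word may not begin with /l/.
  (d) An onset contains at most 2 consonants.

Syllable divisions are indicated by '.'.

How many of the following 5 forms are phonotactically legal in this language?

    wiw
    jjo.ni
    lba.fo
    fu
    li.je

1

wiw — violates constraint (a): syllable 1 coda /w/ has 1 consonant (> 0) → phonotactically illegal
jjo.ni — violates constraint (b): adjacent identical consonants /jj/ → phonotactically illegal
lba.fo — violates constraint (c): word begins with /l/ → phonotactically illegal
fu — σ1 onset /f/, coda /∅/ ok → phonotactically legal
li.je — violates constraint (c): word begins with /l/ → phonotactically illegal
Phonotactically legal: fu → 1.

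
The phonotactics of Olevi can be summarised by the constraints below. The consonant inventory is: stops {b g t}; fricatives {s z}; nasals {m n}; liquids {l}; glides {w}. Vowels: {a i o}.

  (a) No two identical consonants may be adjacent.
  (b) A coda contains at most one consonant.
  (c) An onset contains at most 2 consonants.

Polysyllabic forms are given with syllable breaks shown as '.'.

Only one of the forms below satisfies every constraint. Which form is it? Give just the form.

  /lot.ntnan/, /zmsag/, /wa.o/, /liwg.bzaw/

/wa.o/

/lot.ntnan/ — violates constraint (c): syllable 2 onset /ntn/ has 3 consonants (> 2) → illicit
/zmsag/ — violates constraint (c): syllable 1 onset /zms/ has 3 consonants (> 2) → illicit
/wa.o/ — σ1 onset /w/, coda /∅/ ok; σ2 onset /∅/, coda /∅/ ok → licit
/liwg.bzaw/ — violates constraint (b): syllable 1 coda /wg/ has 2 consonants (> 1) → illicit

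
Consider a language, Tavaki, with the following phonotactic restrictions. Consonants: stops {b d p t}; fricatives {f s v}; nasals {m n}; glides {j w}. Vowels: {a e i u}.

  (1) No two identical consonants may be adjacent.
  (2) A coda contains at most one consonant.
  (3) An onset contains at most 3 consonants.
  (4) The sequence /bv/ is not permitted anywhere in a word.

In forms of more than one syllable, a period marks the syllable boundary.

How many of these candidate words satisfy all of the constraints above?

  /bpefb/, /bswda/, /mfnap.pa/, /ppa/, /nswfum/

0

/bpefb/ — violates constraint 2: syllable 1 coda /fb/ has 2 consonants (> 1) → illicit
/bswda/ — violates constraint 3: syllable 1 onset /bswd/ has 4 consonants (> 3) → illicit
/mfnap.pa/ — violates constraint 1: adjacent identical consonants /pp/ → illicit
/ppa/ — violates constraint 1: adjacent identical consonants /pp/ → illicit
/nswfum/ — violates constraint 3: syllable 1 onset /nswf/ has 4 consonants (> 3) → illicit
No form is licit → 0.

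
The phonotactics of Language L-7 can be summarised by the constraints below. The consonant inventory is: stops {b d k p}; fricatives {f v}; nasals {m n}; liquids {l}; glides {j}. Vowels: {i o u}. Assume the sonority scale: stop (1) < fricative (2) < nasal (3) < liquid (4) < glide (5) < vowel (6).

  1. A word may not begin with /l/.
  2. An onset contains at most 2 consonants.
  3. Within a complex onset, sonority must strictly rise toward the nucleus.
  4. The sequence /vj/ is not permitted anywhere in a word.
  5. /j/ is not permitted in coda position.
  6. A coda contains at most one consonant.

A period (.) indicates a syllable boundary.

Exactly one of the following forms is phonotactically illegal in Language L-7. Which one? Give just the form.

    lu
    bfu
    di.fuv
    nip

lu

lu — violates constraint 1: word begins with /l/ → phonotactically illegal
bfu — σ1 onset /bf/ (1→2 rises), coda /∅/ ok → phonotactically legal
di.fuv — σ1 onset /d/, coda /∅/ ok; σ2 onset /f/, coda /v/ ok → phonotactically legal
nip — σ1 onset /n/, coda /p/ ok → phonotactically legal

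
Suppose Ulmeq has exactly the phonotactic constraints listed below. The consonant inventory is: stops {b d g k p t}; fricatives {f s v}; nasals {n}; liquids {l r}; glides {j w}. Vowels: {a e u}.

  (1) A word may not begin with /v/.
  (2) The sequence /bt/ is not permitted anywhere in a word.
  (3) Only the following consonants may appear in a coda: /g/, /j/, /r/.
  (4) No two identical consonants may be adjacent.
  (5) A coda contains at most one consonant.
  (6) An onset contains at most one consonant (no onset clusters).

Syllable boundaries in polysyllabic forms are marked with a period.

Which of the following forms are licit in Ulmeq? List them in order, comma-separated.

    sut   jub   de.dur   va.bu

sut — violates constraint 3: syllable 1 coda contains /t/, which is not a licensed coda consonant → illicit
jub — violates constraint 3: syllable 1 coda contains /b/, which is not a licensed coda consonant → illicit
de.dur — σ1 onset /d/, coda /∅/ ok; σ2 onset /d/, coda /r/ ok → licit
va.bu — violates constraint 1: word begins with /v/ → illicit

de.dur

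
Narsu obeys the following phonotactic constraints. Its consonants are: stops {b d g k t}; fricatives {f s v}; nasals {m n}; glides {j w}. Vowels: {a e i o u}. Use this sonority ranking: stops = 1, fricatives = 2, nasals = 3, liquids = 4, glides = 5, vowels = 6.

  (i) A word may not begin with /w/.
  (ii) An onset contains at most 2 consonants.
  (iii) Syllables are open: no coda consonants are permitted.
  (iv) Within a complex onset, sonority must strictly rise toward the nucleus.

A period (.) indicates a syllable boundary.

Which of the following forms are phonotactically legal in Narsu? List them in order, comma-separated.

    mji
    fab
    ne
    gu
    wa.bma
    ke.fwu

mji, ne, gu, ke.fwu

mji — σ1 onset /mj/ (3→5 rises), coda /∅/ ok → phonotactically legal
fab — violates constraint (iii): syllable 1 coda /b/ has 1 consonant (> 0) → phonotactically illegal
ne — σ1 onset /n/, coda /∅/ ok → phonotactically legal
gu — σ1 onset /g/, coda /∅/ ok → phonotactically legal
wa.bma — violates constraint (i): word begins with /w/ → phonotactically illegal
ke.fwu — σ1 onset /k/, coda /∅/ ok; σ2 onset /fw/ (2→5 rises), coda /∅/ ok → phonotactically legal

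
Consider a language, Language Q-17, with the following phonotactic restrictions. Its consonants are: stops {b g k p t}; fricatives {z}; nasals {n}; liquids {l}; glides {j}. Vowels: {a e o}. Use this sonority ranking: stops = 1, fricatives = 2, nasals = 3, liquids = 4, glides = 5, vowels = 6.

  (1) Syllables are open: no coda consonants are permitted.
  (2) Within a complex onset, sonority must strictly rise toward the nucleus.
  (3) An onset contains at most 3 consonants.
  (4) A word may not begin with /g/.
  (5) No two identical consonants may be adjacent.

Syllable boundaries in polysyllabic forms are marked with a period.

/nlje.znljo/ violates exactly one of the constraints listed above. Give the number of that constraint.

3

/nlje.znljo/: syllable 2 onset /znlj/ has 4 consonants (> 3).
This is a violation of constraint 3: "An onset contains at most 3 consonants."
The remaining constraints (1, 2, 4, 5) are satisfied.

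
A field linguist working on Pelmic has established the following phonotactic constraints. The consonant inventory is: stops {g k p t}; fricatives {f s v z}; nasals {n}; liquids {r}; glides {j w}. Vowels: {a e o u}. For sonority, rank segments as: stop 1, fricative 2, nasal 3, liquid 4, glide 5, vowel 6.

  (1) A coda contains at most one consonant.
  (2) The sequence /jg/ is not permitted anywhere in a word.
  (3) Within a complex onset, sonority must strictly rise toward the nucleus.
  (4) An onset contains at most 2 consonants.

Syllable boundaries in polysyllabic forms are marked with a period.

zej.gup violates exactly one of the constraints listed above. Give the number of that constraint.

2

zej.gup: contains banned sequence /jg/.
This is a violation of constraint 2: "The sequence /jg/ is not permitted anywhere in a word."
The remaining constraints (1, 3, 4) are satisfied.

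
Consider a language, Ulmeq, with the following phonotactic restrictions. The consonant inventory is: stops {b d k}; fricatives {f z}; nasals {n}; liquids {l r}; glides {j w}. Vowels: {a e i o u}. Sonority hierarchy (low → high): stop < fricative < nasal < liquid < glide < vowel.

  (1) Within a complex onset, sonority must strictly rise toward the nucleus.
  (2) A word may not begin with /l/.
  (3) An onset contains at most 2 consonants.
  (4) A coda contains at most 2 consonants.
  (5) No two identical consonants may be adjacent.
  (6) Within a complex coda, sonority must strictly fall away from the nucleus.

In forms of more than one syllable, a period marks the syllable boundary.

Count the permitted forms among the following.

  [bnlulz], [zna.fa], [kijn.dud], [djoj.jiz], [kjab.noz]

3

[bnlulz] — violates constraint 3: syllable 1 onset /bnl/ has 3 consonants (> 2) → not permitted
[zna.fa] — σ1 onset /zn/ (2→3 rises), coda /∅/ ok; σ2 onset /f/, coda /∅/ ok → permitted
[kijn.dud] — σ1 onset /k/, coda /jn/ (5→3 falls) ok; σ2 onset /d/, coda /d/ ok → permitted
[djoj.jiz] — violates constraint 5: adjacent identical consonants /jj/ → not permitted
[kjab.noz] — σ1 onset /kj/ (1→5 rises), coda /b/ ok; σ2 onset /n/, coda /z/ ok → permitted
Permitted: [zna.fa], [kijn.dud], [kjab.noz] → 3.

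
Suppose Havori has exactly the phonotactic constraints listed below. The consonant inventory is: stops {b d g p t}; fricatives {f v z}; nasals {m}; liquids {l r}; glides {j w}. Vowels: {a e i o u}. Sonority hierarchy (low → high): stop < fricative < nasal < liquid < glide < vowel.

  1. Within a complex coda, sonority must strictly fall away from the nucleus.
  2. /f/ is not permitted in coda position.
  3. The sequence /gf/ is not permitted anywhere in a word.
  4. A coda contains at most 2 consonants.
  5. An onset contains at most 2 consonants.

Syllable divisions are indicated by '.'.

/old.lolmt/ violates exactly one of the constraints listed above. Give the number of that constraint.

4

/old.lolmt/: syllable 2 coda /lmt/ has 3 consonants (> 2).
This is a violation of constraint 4: "A coda contains at most 2 consonants."
The remaining constraints (1, 2, 3, 5) are satisfied.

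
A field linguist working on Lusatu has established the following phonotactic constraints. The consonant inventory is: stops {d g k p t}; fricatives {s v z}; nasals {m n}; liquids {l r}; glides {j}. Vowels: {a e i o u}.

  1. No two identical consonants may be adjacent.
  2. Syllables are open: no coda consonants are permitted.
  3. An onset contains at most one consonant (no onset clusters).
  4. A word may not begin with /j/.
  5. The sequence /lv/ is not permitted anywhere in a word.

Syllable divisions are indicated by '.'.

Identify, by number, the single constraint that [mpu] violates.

[mpu]: syllable 1 onset /mp/ has 2 consonants (> 1).
This is a violation of constraint 3: "An onset contains at most one consonant (no onset clusters)."
The remaining constraints (1, 2, 4, 5) are satisfied.

3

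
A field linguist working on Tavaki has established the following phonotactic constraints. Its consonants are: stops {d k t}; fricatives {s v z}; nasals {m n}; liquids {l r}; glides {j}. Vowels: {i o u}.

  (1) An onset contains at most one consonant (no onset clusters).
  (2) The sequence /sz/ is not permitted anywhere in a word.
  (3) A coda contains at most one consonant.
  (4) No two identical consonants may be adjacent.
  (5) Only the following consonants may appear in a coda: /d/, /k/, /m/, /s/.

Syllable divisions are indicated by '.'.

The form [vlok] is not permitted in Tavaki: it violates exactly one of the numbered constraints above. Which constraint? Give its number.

1

[vlok]: syllable 1 onset /vl/ has 2 consonants (> 1).
This is a violation of constraint 1: "An onset contains at most one consonant (no onset clusters)."
The remaining constraints (2, 3, 4, 5) are satisfied.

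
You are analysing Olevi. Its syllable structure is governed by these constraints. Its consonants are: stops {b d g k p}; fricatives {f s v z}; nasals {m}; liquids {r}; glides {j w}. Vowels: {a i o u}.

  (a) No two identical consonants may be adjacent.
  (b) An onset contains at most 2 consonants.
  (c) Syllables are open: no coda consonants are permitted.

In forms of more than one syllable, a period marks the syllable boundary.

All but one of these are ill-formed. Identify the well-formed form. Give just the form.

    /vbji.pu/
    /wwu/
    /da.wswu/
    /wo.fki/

/wo.fki/

/vbji.pu/ — violates constraint (b): syllable 1 onset /vbj/ has 3 consonants (> 2) → ill-formed
/wwu/ — violates constraint (a): adjacent identical consonants /ww/ → ill-formed
/da.wswu/ — violates constraint (b): syllable 2 onset /wsw/ has 3 consonants (> 2) → ill-formed
/wo.fki/ — σ1 onset /w/, coda /∅/ ok; σ2 onset /fk/ (2C), coda /∅/ ok → well-formed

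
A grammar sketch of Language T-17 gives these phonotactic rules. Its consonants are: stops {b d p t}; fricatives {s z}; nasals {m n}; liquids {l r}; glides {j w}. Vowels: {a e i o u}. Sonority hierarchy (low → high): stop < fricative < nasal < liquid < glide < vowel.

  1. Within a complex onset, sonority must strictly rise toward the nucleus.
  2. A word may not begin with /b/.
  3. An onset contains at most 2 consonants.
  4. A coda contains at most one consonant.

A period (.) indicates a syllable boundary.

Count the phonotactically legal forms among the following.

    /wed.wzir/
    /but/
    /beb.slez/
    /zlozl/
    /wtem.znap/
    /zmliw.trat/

0

/wed.wzir/ — violates constraint 1: syllable 2 onset /wz/: /w/ (glide, 5) → /z/ (fricative, 2) does not rise → phonotactically illegal
/but/ — violates constraint 2: word begins with /b/ → phonotactically illegal
/beb.slez/ — violates constraint 2: word begins with /b/ → phonotactically illegal
/zlozl/ — violates constraint 4: syllable 1 coda /zl/ has 2 consonants (> 1) → phonotactically illegal
/wtem.znap/ — violates constraint 1: syllable 1 onset /wt/: /w/ (glide, 5) → /t/ (stop, 1) does not rise → phonotactically illegal
/zmliw.trat/ — violates constraint 3: syllable 1 onset /zml/ has 3 consonants (> 2) → phonotactically illegal
No form is phonotactically legal → 0.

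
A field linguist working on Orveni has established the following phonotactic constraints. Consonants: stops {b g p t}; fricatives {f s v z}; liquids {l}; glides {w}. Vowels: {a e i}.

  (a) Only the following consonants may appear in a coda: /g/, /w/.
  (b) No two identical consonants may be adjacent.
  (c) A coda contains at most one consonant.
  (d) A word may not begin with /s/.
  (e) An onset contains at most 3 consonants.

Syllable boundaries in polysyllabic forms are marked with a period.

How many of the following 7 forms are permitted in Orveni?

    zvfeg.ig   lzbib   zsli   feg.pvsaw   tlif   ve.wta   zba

5

zvfeg.ig — σ1 onset /zvf/ (3C), coda /g/ ok; σ2 onset /∅/, coda /g/ ok → permitted
lzbib — violates constraint (a): syllable 1 coda contains /b/, which is not a licensed coda consonant → not permitted
zsli — σ1 onset /zsl/ (3C), coda /∅/ ok → permitted
feg.pvsaw — σ1 onset /f/, coda /g/ ok; σ2 onset /pvs/ (3C), coda /w/ ok → permitted
tlif — violates constraint (a): syllable 1 coda contains /f/, which is not a licensed coda consonant → not permitted
ve.wta — σ1 onset /v/, coda /∅/ ok; σ2 onset /wt/ (2C), coda /∅/ ok → permitted
zba — σ1 onset /zb/ (2C), coda /∅/ ok → permitted
Permitted: zvfeg.ig, zsli, feg.pvsaw, ve.wta, zba → 5.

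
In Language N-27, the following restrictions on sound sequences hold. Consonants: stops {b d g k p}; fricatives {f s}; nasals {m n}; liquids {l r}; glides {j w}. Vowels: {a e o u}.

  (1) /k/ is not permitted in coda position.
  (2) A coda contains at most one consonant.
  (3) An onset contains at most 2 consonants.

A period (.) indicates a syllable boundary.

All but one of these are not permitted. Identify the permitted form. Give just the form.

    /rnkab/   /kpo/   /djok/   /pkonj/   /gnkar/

/kpo/

/rnkab/ — violates constraint 3: syllable 1 onset /rnk/ has 3 consonants (> 2) → not permitted
/kpo/ — σ1 onset /kp/ (2C), coda /∅/ ok → permitted
/djok/ — violates constraint 1: syllable 1 coda contains /k/ → not permitted
/pkonj/ — violates constraint 2: syllable 1 coda /nj/ has 2 consonants (> 1) → not permitted
/gnkar/ — violates constraint 3: syllable 1 onset /gnk/ has 3 consonants (> 2) → not permitted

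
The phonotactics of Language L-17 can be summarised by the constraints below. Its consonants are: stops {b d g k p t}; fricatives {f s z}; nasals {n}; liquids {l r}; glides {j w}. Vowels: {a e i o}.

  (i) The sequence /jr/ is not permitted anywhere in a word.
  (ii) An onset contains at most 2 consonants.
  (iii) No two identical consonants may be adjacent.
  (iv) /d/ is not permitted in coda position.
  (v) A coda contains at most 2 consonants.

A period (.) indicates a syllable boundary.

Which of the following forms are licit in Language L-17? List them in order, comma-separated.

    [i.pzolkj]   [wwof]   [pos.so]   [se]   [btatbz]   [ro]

[se], [ro]

[i.pzolkj] — violates constraint (v): syllable 2 coda /lkj/ has 3 consonants (> 2) → illicit
[wwof] — violates constraint (iii): adjacent identical consonants /ww/ → illicit
[pos.so] — violates constraint (iii): adjacent identical consonants /ss/ → illicit
[se] — σ1 onset /s/, coda /∅/ ok → licit
[btatbz] — violates constraint (v): syllable 1 coda /tbz/ has 3 consonants (> 2) → illicit
[ro] — σ1 onset /r/, coda /∅/ ok → licit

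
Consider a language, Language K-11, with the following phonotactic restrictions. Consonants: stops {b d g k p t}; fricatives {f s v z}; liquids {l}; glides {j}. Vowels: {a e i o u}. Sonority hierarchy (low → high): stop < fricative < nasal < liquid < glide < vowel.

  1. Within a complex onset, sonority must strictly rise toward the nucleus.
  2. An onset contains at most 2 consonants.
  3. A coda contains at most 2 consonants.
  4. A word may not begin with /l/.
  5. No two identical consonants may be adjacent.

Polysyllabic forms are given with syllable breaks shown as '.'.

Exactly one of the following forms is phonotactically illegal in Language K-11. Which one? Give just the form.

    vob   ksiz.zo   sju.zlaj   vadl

ksiz.zo

vob — σ1 onset /v/, coda /b/ ok → phonotactically legal
ksiz.zo — violates constraint 5: adjacent identical consonants /zz/ → phonotactically illegal
sju.zlaj — σ1 onset /sj/ (2→5 rises), coda /∅/ ok; σ2 onset /zl/ (2→4 rises), coda /j/ ok → phonotactically legal
vadl — σ1 onset /v/, coda /dl/ (2C) ok → phonotactically legal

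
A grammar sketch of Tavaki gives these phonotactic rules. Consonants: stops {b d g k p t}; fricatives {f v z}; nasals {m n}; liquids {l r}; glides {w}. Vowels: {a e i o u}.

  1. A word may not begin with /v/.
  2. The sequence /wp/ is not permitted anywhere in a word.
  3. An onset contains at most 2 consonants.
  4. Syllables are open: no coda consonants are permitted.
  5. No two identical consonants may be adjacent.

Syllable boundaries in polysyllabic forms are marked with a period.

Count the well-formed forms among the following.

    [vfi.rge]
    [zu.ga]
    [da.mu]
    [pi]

3

[vfi.rge] — violates constraint 1: word begins with /v/ → ill-formed
[zu.ga] — σ1 onset /z/, coda /∅/ ok; σ2 onset /g/, coda /∅/ ok → well-formed
[da.mu] — σ1 onset /d/, coda /∅/ ok; σ2 onset /m/, coda /∅/ ok → well-formed
[pi] — σ1 onset /p/, coda /∅/ ok → well-formed
Well-formed: [zu.ga], [da.mu], [pi] → 3.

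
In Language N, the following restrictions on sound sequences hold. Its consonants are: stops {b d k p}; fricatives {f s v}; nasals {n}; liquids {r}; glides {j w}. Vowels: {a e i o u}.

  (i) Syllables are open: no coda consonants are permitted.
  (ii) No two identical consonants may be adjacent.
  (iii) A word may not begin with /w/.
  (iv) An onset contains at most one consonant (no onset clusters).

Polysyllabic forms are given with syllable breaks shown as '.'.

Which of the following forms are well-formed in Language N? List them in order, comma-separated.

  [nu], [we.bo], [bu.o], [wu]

[nu] — σ1 onset /n/, coda /∅/ ok → well-formed
[we.bo] — violates constraint (iii): word begins with /w/ → ill-formed
[bu.o] — σ1 onset /b/, coda /∅/ ok; σ2 onset /∅/, coda /∅/ ok → well-formed
[wu] — violates constraint (iii): word begins with /w/ → ill-formed

[nu], [bu.o]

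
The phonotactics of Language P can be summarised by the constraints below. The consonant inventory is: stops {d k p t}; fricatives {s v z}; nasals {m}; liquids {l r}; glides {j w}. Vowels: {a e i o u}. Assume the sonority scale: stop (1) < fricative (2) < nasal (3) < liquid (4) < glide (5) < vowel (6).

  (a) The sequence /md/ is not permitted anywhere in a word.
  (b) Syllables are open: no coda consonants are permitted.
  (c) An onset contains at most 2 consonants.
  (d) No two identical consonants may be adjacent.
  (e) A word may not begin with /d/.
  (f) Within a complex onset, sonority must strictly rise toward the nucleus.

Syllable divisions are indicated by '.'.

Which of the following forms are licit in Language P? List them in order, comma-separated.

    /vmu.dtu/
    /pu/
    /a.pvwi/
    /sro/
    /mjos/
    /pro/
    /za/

/pu/, /sro/, /pro/, /za/

/vmu.dtu/ — violates constraint (f): syllable 2 onset /dt/: /d/ (stop, 1) → /t/ (stop, 1) does not rise → illicit
/pu/ — σ1 onset /p/, coda /∅/ ok → licit
/a.pvwi/ — violates constraint (c): syllable 2 onset /pvw/ has 3 consonants (> 2) → illicit
/sro/ — σ1 onset /sr/ (2→4 rises), coda /∅/ ok → licit
/mjos/ — violates constraint (b): syllable 1 coda /s/ has 1 consonant (> 0) → illicit
/pro/ — σ1 onset /pr/ (1→4 rises), coda /∅/ ok → licit
/za/ — σ1 onset /z/, coda /∅/ ok → licit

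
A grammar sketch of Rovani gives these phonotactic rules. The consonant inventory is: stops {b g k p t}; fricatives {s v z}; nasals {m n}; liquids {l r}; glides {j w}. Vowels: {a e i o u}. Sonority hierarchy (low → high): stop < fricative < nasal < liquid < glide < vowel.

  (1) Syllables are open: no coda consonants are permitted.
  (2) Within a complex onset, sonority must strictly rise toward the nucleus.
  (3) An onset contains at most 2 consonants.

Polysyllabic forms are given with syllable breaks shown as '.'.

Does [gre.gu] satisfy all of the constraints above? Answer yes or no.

[gre.gu] — σ1 onset /gr/ (1→4 rises), coda /∅/ ok; σ2 onset /g/, coda /∅/ ok → permitted

yes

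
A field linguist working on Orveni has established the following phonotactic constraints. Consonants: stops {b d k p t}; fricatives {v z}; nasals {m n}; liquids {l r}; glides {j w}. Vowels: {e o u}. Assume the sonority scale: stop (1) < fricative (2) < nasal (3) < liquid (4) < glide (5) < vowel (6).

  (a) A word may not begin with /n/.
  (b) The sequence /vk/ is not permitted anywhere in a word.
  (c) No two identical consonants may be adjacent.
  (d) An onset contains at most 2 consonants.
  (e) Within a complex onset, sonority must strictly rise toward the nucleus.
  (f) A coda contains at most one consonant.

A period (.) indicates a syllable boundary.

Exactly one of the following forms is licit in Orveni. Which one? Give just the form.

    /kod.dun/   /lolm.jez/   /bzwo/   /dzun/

/kod.dun/ — violates constraint (c): adjacent identical consonants /dd/ → illicit
/lolm.jez/ — violates constraint (f): syllable 1 coda /lm/ has 2 consonants (> 1) → illicit
/bzwo/ — violates constraint (d): syllable 1 onset /bzw/ has 3 consonants (> 2) → illicit
/dzun/ — σ1 onset /dz/ (1→2 rises), coda /n/ ok → licit

/dzun/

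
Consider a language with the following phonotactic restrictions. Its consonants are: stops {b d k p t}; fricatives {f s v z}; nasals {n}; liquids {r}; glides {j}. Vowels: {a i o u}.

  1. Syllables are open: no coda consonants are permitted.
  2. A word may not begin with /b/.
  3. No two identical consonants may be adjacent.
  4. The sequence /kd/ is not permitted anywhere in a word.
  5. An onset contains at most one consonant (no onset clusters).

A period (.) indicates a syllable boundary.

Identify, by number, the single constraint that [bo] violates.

2

[bo]: word begins with /b/.
This is a violation of constraint 2: "A word may not begin with /b/."
The remaining constraints (1, 3, 4, 5) are satisfied.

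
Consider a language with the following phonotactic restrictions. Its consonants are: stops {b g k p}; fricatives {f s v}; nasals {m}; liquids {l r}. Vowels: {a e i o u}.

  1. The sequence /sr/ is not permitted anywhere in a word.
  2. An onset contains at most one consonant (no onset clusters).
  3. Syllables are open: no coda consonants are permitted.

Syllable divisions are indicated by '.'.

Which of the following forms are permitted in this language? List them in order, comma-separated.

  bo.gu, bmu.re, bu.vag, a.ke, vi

bo.gu — σ1 onset /b/, coda /∅/ ok; σ2 onset /g/, coda /∅/ ok → permitted
bmu.re — violates constraint 2: syllable 1 onset /bm/ has 2 consonants (> 1) → not permitted
bu.vag — violates constraint 3: syllable 2 coda /g/ has 1 consonant (> 0) → not permitted
a.ke — σ1 onset /∅/, coda /∅/ ok; σ2 onset /k/, coda /∅/ ok → permitted
vi — σ1 onset /v/, coda /∅/ ok → permitted

bo.gu, a.ke, vi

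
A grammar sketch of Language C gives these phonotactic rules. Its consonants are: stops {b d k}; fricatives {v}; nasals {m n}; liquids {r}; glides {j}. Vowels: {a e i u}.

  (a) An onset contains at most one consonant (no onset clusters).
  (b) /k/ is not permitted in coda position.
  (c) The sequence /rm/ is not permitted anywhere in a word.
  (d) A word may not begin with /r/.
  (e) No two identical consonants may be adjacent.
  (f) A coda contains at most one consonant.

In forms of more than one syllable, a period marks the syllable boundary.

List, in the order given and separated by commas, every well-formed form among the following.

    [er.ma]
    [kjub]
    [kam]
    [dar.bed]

[er.ma] — violates constraint (c): contains banned sequence /rm/ → ill-formed
[kjub] — violates constraint (a): syllable 1 onset /kj/ has 2 consonants (> 1) → ill-formed
[kam] — σ1 onset /k/, coda /m/ ok → well-formed
[dar.bed] — σ1 onset /d/, coda /r/ ok; σ2 onset /b/, coda /d/ ok → well-formed

[kam], [dar.bed]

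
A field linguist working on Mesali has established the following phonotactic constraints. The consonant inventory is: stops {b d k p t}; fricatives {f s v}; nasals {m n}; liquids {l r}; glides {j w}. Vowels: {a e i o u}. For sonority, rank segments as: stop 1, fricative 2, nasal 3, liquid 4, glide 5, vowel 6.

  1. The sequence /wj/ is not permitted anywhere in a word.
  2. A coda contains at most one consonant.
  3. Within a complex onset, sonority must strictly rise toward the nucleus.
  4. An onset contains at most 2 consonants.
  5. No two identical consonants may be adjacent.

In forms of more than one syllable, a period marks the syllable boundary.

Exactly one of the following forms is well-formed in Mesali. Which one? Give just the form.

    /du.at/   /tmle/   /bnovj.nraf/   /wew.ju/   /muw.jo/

/du.at/ — σ1 onset /d/, coda /∅/ ok; σ2 onset /∅/, coda /t/ ok → well-formed
/tmle/ — violates constraint 4: syllable 1 onset /tml/ has 3 consonants (> 2) → ill-formed
/bnovj.nraf/ — violates constraint 2: syllable 1 coda /vj/ has 2 consonants (> 1) → ill-formed
/wew.ju/ — violates constraint 1: contains banned sequence /wj/ → ill-formed
/muw.jo/ — violates constraint 1: contains banned sequence /wj/ → ill-formed

/du.at/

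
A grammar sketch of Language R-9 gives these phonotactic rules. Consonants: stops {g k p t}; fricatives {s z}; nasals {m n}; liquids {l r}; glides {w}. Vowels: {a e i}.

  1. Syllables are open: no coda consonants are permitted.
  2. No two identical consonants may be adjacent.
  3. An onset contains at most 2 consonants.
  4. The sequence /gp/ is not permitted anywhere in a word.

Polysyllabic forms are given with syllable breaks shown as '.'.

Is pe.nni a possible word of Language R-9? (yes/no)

no

pe.nni — violates constraint 2: adjacent identical consonants /nn/ → ill-formed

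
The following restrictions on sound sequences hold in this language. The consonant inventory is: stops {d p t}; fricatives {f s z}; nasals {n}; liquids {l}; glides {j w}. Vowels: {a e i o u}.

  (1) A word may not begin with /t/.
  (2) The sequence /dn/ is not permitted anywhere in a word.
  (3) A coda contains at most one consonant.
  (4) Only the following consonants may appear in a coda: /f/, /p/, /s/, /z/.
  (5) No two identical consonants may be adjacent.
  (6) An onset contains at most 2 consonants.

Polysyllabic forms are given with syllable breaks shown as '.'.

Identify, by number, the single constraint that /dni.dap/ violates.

/dni.dap/: contains banned sequence /dn/.
This is a violation of constraint 2: "The sequence /dn/ is not permitted anywhere in a word."
The remaining constraints (1, 3, 4, 5, 6) are satisfied.

2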